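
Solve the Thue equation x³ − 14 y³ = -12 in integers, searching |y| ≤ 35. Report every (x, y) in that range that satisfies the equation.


The equation is x³ - 14y³ = -12. For fixed y, x³ = 14·y³ − 12, so a solution requires the RHS to be a perfect cube.
Strategy: iterate y from -35 to 35, compute RHS = 14·y³ − 12, and check whether it is a (positive or negative) perfect cube.
Check small values of y:
  y = 0: RHS = -12 is not a perfect cube.
  y = 1: RHS = 2 is not a perfect cube.
  y = -1: RHS = -26 is not a perfect cube.
  y = 2: RHS = 100 is not a perfect cube.
  y = -2: RHS = -124 is not a perfect cube.
  y = 3: RHS = 366 is not a perfect cube.
  y = -3: RHS = -390 is not a perfect cube.
Continuing the search up to |y| = 35 finds no solutions either.
No (x, y) in the scanned range satisfies the equation.

No integer solutions with |y| ≤ 35.


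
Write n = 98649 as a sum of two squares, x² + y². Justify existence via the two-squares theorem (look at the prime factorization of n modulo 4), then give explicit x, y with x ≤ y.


Step 1: Factor n = 98649 = 3^2 · 97 · 113.
Step 2: Check the mod-4 condition on each prime factor: 3 ≡ 3 (mod 4), exponent 2 (must be even); 97 ≡ 1 (mod 4), exponent 1; 113 ≡ 1 (mod 4), exponent 1.
All primes ≡ 3 (mod 4) appear to even exponent (or don't appear), so by the two-squares theorem n IS expressible as a sum of two squares.
Step 3: Build a representation. Group n = k² · m with k = 3 and m = 97 · 113 = 10961 (a product of primes ≡ 1 (mod 4)); a representation of m scales to one of n via (k·x)² + (k·y)² = k²(x² + y²). Each prime p ≡ 1 (mod 4) is itself a sum of two squares; find a² by testing p − a² for a perfect square:
  97: 97 − 1² = 96, 97 − 2² = 93, 97 − 3² = 88, 97 − 4² = 81 = 9² ⇒ 97 = 4² + 9².
  113: 113 − 1² = 112, 113 − 2² = 109, 113 − 3² = 104, 113 − 4² = 97, 113 − 5² = 88, 113 − 6² = 77, 113 − 7² = 64 = 8² ⇒ 113 = 7² + 8².
  Combine using the Brahmagupta–Fibonacci identity (a² + b²)(c² + d²) = (ac − bd)² + (ad + bc)² = (ac + bd)² + (ad − bc)²:
  97 · 113 = 10961: from (4² + 9²)(7² + 8²), take (4·7 − 9·8, 4·8 + 9·7) = (28 − 72, 32 + 63) = (-44, 95); dropping signs (only squares matter) gives (44, 95); check 44² + 95² = 1936 + 9025 = 10961 ✓.
  Scale by k = 3: (3·44, 3·95) = (132, 285).
Step 4: Order so x ≤ y and verify: 132² + 285² = 17424 + 81225 = 98649 = n. ✓

n = 98649 = 132² + 285² (one valid representation with x ≤ y).


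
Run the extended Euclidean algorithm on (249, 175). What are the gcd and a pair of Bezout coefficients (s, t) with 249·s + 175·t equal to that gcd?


Euclidean algorithm on (249, 175) — divide until remainder is 0:
  249 = 1 · 175 + 74
  175 = 2 · 74 + 27
  74 = 2 · 27 + 20
  27 = 1 · 20 + 7
  20 = 2 · 7 + 6
  7 = 1 · 6 + 1
  6 = 6 · 1 + 0
gcd(249, 175) = 1.
Track Bezout coefficients alongside the remainders: start with r₀ = 249 = a·1 + b·0 (s = 1, t = 0) and r₁ = 175 = a·0 + b·1 (s = 0, t = 1); each new remainder r_{k+1} = r_{k-1} − q_k·r_k inherits s_{k+1} = s_{k-1} − q_k·s_k, t_{k+1} = t_{k-1} − q_k·t_k, so r_k = a·s_k + b·t_k at every step:
  q = 1: r = 74, s = 1 − 1·0 = 1, t = 0 − 1·1 = -1  (check: 249·1 + 175·(-1) = 74)
  q = 2: r = 27, s = 0 − 2·1 = -2, t = 1 − 2·(-1) = 3  (check: 249·(-2) + 175·3 = 27)
  q = 2: r = 20, s = 1 − 2·(-2) = 5, t = -1 − 2·3 = -7  (check: 249·5 + 175·(-7) = 20)
  q = 1: r = 7, s = -2 − 1·5 = -7, t = 3 − 1·(-7) = 10  (check: 249·(-7) + 175·10 = 7)
  q = 2: r = 6, s = 5 − 2·(-7) = 19, t = -7 − 2·10 = -27  (check: 249·19 + 175·(-27) = 6)
  q = 1: r = 1, s = -7 − 1·19 = -26, t = 10 − 1·(-27) = 37  (check: 249·(-26) + 175·37 = 1)
The row with r = 1 (the gcd) gives the Bezout coefficients s = -26, t = 37.
Result: 249 · (-26) + 175 · (37) = 1.

gcd(249, 175) = 1; s = -26, t = 37 (check: 249·(-26) + 175·37 = 1).


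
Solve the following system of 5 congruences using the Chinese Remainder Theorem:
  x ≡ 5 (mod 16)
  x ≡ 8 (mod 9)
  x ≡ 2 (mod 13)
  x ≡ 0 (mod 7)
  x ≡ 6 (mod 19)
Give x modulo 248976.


Product of moduli M = 16 · 9 · 13 · 7 · 19 = 248976.
Merge one congruence at a time:
  Start: x ≡ 5 (mod 16).
  Combine with x ≡ 8 (mod 9); new modulus lcm = 144.
    Write x = 5 + 16·t and substitute into x ≡ 8 (mod 9): 16·t ≡ 8 − 5 = 3 (mod 9).
    Reduce coefficients mod 9: 7·t ≡ 3 (mod 9).
    The inverse of 7 mod 9 is 4 (since 7·4 = 28 = 3·9 + 1), so t ≡ 4·3 = 12 ≡ 3 (mod 9).
    Then x = 5 + 16·3 = 53, valid modulo lcm(16, 9) = 144: x ≡ 53 (mod 144).
  Combine with x ≡ 2 (mod 13); new modulus lcm = 1872.
    Write x = 53 + 144·t and substitute into x ≡ 2 (mod 13): 144·t ≡ 2 − 53 = -51 (mod 13).
    Reduce coefficients mod 13: 1·t ≡ 1 (mod 13).
    So t ≡ 1 (mod 13).
    Then x = 53 + 144·1 = 197, valid modulo lcm(144, 13) = 1872: x ≡ 197 (mod 1872).
  Combine with x ≡ 0 (mod 7); new modulus lcm = 13104.
    Write x = 197 + 1872·t and substitute into x ≡ 0 (mod 7): 1872·t ≡ 0 − 197 = -197 (mod 7).
    Reduce coefficients mod 7: 3·t ≡ 6 (mod 7).
    The inverse of 3 mod 7 is 5 (since 3·5 = 15 = 2·7 + 1), so t ≡ 5·6 = 30 ≡ 2 (mod 7).
    Then x = 197 + 1872·2 = 3941, valid modulo lcm(1872, 7) = 13104: x ≡ 3941 (mod 13104).
  Combine with x ≡ 6 (mod 19); new modulus lcm = 248976.
    Write x = 3941 + 13104·t and substitute into x ≡ 6 (mod 19): 13104·t ≡ 6 − 3941 = -3935 (mod 19).
    Reduce coefficients mod 19: 13·t ≡ 17 (mod 19).
    The inverse of 13 mod 19 is 3 (since 13·3 = 39 = 2·19 + 1), so t ≡ 3·17 = 51 ≡ 13 (mod 19).
    Then x = 3941 + 13104·13 = 174293, valid modulo lcm(13104, 19) = 248976: x ≡ 174293 (mod 248976).
Verify against each original: 174293 mod 16 = 5, 174293 mod 9 = 8, 174293 mod 13 = 2, 174293 mod 7 = 0, 174293 mod 19 = 6.

x ≡ 174293 (mod 248976).


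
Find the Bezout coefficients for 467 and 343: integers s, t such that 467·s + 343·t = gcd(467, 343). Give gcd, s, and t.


Euclidean algorithm on (467, 343) — divide until remainder is 0:
  467 = 1 · 343 + 124
  343 = 2 · 124 + 95
  124 = 1 · 95 + 29
  95 = 3 · 29 + 8
  29 = 3 · 8 + 5
  8 = 1 · 5 + 3
  5 = 1 · 3 + 2
  3 = 1 · 2 + 1
  2 = 2 · 1 + 0
gcd(467, 343) = 1.
Track Bezout coefficients alongside the remainders: start with r₀ = 467 = a·1 + b·0 (s = 1, t = 0) and r₁ = 343 = a·0 + b·1 (s = 0, t = 1); each new remainder r_{k+1} = r_{k-1} − q_k·r_k inherits s_{k+1} = s_{k-1} − q_k·s_k, t_{k+1} = t_{k-1} − q_k·t_k, so r_k = a·s_k + b·t_k at every step:
  q = 1: r = 124, s = 1 − 1·0 = 1, t = 0 − 1·1 = -1  (check: 467·1 + 343·(-1) = 124)
  q = 2: r = 95, s = 0 − 2·1 = -2, t = 1 − 2·(-1) = 3  (check: 467·(-2) + 343·3 = 95)
  q = 1: r = 29, s = 1 − 1·(-2) = 3, t = -1 − 1·3 = -4  (check: 467·3 + 343·(-4) = 29)
  q = 3: r = 8, s = -2 − 3·3 = -11, t = 3 − 3·(-4) = 15  (check: 467·(-11) + 343·15 = 8)
  q = 3: r = 5, s = 3 − 3·(-11) = 36, t = -4 − 3·15 = -49  (check: 467·36 + 343·(-49) = 5)
  q = 1: r = 3, s = -11 − 1·36 = -47, t = 15 − 1·(-49) = 64  (check: 467·(-47) + 343·64 = 3)
  q = 1: r = 2, s = 36 − 1·(-47) = 83, t = -49 − 1·64 = -113  (check: 467·83 + 343·(-113) = 2)
  q = 1: r = 1, s = -47 − 1·83 = -130, t = 64 − 1·(-113) = 177  (check: 467·(-130) + 343·177 = 1)
The row with r = 1 (the gcd) gives the Bezout coefficients s = -130, t = 177.
Result: 467 · (-130) + 343 · (177) = 1.

gcd(467, 343) = 1; s = -130, t = 177 (check: 467·(-130) + 343·177 = 1).


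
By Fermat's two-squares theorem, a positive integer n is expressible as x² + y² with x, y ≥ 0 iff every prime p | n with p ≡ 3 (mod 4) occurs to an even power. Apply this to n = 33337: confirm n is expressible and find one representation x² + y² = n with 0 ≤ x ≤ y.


Step 1: Factor n = 33337 = 17 · 37 · 53.
Step 2: Check the mod-4 condition on each prime factor: 17 ≡ 1 (mod 4), exponent 1; 37 ≡ 1 (mod 4), exponent 1; 53 ≡ 1 (mod 4), exponent 1.
All primes ≡ 3 (mod 4) appear to even exponent (or don't appear), so by the two-squares theorem n IS expressible as a sum of two squares.
Step 3: Build a representation. Here n = 17 · 37 · 53 is a product of primes ≡ 1 (mod 4). Each prime p ≡ 1 (mod 4) is itself a sum of two squares; find a² by testing p − a² for a perfect square:
  17: 17 − 1² = 16 = 4² ⇒ 17 = 1² + 4².
  37: 37 − 1² = 36 = 6² ⇒ 37 = 1² + 6².
  53: 53 − 1² = 52, 53 − 2² = 49 = 7² ⇒ 53 = 2² + 7².
  Combine using the Brahmagupta–Fibonacci identity (a² + b²)(c² + d²) = (ac − bd)² + (ad + bc)² = (ac + bd)² + (ad − bc)²:
  17 · 37 = 629: from (1² + 4²)(1² + 6²), take (1·1 − 4·6, 1·6 + 4·1) = (1 − 24, 6 + 4) = (-23, 10); dropping signs (only squares matter) gives (23, 10); check 23² + 10² = 529 + 100 = 629 ✓.
  629 · 53 = 33337: from (23² + 10²)(2² + 7²), take (23·2 − 10·7, 23·7 + 10·2) = (46 − 70, 161 + 20) = (-24, 181); dropping signs (only squares matter) gives (24, 181); check 24² + 181² = 576 + 32761 = 33337 ✓.
Step 4: Order so x ≤ y and verify: 24² + 181² = 576 + 32761 = 33337 = n. ✓

n = 33337 = 24² + 181² (one valid representation with x ≤ y).


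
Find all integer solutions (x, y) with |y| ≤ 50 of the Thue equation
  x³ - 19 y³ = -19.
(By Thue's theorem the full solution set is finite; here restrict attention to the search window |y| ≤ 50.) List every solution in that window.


The equation is x³ - 19y³ = -19. For fixed y, x³ = 19·y³ − 19, so a solution requires the RHS to be a perfect cube.
Strategy: iterate y from -50 to 50, compute RHS = 19·y³ − 19, and check whether it is a (positive or negative) perfect cube.
Check small values of y:
  y = 0: RHS = -19 is not a perfect cube.
  y = 1: RHS = 0 = (0)³ ⇒ x = 0 works.
  y = -1: RHS = -38 is not a perfect cube.
  y = 2: RHS = 133 is not a perfect cube.
  y = -2: RHS = -171 is not a perfect cube.
  y = 3: RHS = 494 is not a perfect cube.
  y = -3: RHS = -532 is not a perfect cube.
Continuing the search up to |y| = 50 finds no further solutions beyond those listed.
Collected solutions: (0, 1).

Solutions (with |y| ≤ 50): (0, 1).


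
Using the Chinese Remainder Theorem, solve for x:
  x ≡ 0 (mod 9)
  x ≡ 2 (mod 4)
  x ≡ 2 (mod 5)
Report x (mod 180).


Moduli 9, 4, 5 are pairwise coprime; by CRT there is a unique solution modulo M = 9 · 4 · 5 = 180.
Solve pairwise, accumulating the modulus:
  Start with x ≡ 0 (mod 9).
  Combine with x ≡ 2 (mod 4): since gcd(9, 4) = 1, we get a unique residue mod 36.
    Write x = 0 + 9·t and substitute into x ≡ 2 (mod 4): 9·t ≡ 2 − 0 = 2 (mod 4).
    Reduce coefficients mod 4: 1·t ≡ 2 (mod 4).
    So t ≡ 2 (mod 4).
    Then x = 0 + 9·2 = 18, valid modulo lcm(9, 4) = 36: x ≡ 18 (mod 36).
  Combine with x ≡ 2 (mod 5): since gcd(36, 5) = 1, we get a unique residue mod 180.
    Write x = 18 + 36·t and substitute into x ≡ 2 (mod 5): 36·t ≡ 2 − 18 = -16 (mod 5).
    Reduce coefficients mod 5: 1·t ≡ 4 (mod 5).
    So t ≡ 4 (mod 5).
    Then x = 18 + 36·4 = 162, valid modulo lcm(36, 5) = 180: x ≡ 162 (mod 180).
Verify: 162 mod 9 = 0 ✓, 162 mod 4 = 2 ✓, 162 mod 5 = 2 ✓.

x ≡ 162 (mod 180).


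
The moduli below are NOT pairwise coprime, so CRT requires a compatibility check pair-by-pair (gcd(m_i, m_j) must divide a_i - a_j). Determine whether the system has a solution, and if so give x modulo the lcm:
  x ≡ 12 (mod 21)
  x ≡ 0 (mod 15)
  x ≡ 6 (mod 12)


Moduli 21, 15, 12 are not pairwise coprime, so CRT works modulo lcm(m_i) when all pairwise compatibility conditions hold.
Pairwise compatibility: gcd(m_i, m_j) must divide a_i - a_j for every pair.
Merge one congruence at a time:
  Start: x ≡ 12 (mod 21).
  Combine with x ≡ 0 (mod 15): gcd(21, 15) = 3; 0 - 12 = -12, which IS divisible by 3, so compatible.
    Write x = 12 + 21·t and substitute into x ≡ 0 (mod 15): 21·t ≡ 0 − 12 = -12 (mod 15).
    Divide the congruence (and modulus) by g = 3: 7·t ≡ -4 (mod 5).
    Reduce coefficients mod 5: 2·t ≡ 1 (mod 5).
    The inverse of 2 mod 5 is 3 (since 2·3 = 6 = 1·5 + 1), so t ≡ 3·1 = 3 ≡ 3 (mod 5).
    Then x = 12 + 21·3 = 75, valid modulo lcm(21, 15) = 105: x ≡ 75 (mod 105).
  Combine with x ≡ 6 (mod 12): gcd(105, 12) = 3; 6 - 75 = -69, which IS divisible by 3, so compatible.
    Write x = 75 + 105·t and substitute into x ≡ 6 (mod 12): 105·t ≡ 6 − 75 = -69 (mod 12).
    Divide the congruence (and modulus) by g = 3: 35·t ≡ -23 (mod 4).
    Reduce coefficients mod 4: 3·t ≡ 1 (mod 4).
    The inverse of 3 mod 4 is 3 (since 3·3 = 9 = 2·4 + 1), so t ≡ 3·1 = 3 ≡ 3 (mod 4).
    Then x = 75 + 105·3 = 390, valid modulo lcm(105, 12) = 420: x ≡ 390 (mod 420).
Verify: 390 mod 21 = 12, 390 mod 15 = 0, 390 mod 12 = 6.

x ≡ 390 (mod 420).


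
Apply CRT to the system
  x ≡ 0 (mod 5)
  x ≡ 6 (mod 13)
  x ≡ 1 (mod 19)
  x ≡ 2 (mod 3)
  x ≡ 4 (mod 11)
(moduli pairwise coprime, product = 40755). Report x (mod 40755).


Product of moduli M = 5 · 13 · 19 · 3 · 11 = 40755.
Merge one congruence at a time:
  Start: x ≡ 0 (mod 5).
  Combine with x ≡ 6 (mod 13); new modulus lcm = 65.
    Write x = 0 + 5·t and substitute into x ≡ 6 (mod 13): 5·t ≡ 6 − 0 = 6 (mod 13).
    The inverse of 5 mod 13 is 8 (since 5·8 = 40 = 3·13 + 1), so t ≡ 8·6 = 48 ≡ 9 (mod 13).
    Then x = 0 + 5·9 = 45, valid modulo lcm(5, 13) = 65: x ≡ 45 (mod 65).
  Combine with x ≡ 1 (mod 19); new modulus lcm = 1235.
    Write x = 45 + 65·t and substitute into x ≡ 1 (mod 19): 65·t ≡ 1 − 45 = -44 (mod 19).
    Reduce coefficients mod 19: 8·t ≡ 13 (mod 19).
    The inverse of 8 mod 19 is 12 (since 8·12 = 96 = 5·19 + 1), so t ≡ 12·13 = 156 ≡ 4 (mod 19).
    Then x = 45 + 65·4 = 305, valid modulo lcm(65, 19) = 1235: x ≡ 305 (mod 1235).
  Combine with x ≡ 2 (mod 3); new modulus lcm = 3705.
    Write x = 305 + 1235·t and substitute into x ≡ 2 (mod 3): 1235·t ≡ 2 − 305 = -303 (mod 3).
    Reduce coefficients mod 3: 2·t ≡ 0 (mod 3).
    The inverse of 2 mod 3 is 2 (since 2·2 = 4 = 1·3 + 1), so t ≡ 2·0 = 0 ≡ 0 (mod 3).
    Then x = 305 + 1235·0 = 305, valid modulo lcm(1235, 3) = 3705: x ≡ 305 (mod 3705).
  Combine with x ≡ 4 (mod 11); new modulus lcm = 40755.
    Write x = 305 + 3705·t and substitute into x ≡ 4 (mod 11): 3705·t ≡ 4 − 305 = -301 (mod 11).
    Reduce coefficients mod 11: 9·t ≡ 7 (mod 11).
    The inverse of 9 mod 11 is 5 (since 9·5 = 45 = 4·11 + 1), so t ≡ 5·7 = 35 ≡ 2 (mod 11).
    Then x = 305 + 3705·2 = 7715, valid modulo lcm(3705, 11) = 40755: x ≡ 7715 (mod 40755).
Verify against each original: 7715 mod 5 = 0, 7715 mod 13 = 6, 7715 mod 19 = 1, 7715 mod 3 = 2, 7715 mod 11 = 4.

x ≡ 7715 (mod 40755).


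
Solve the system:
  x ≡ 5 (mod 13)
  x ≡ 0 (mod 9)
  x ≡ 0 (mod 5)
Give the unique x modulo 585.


Moduli 13, 9, 5 are pairwise coprime; by CRT there is a unique solution modulo M = 13 · 9 · 5 = 585.
Solve pairwise, accumulating the modulus:
  Start with x ≡ 5 (mod 13).
  Combine with x ≡ 0 (mod 9): since gcd(13, 9) = 1, we get a unique residue mod 117.
    Write x = 5 + 13·t and substitute into x ≡ 0 (mod 9): 13·t ≡ 0 − 5 = -5 (mod 9).
    Reduce coefficients mod 9: 4·t ≡ 4 (mod 9).
    The inverse of 4 mod 9 is 7 (since 4·7 = 28 = 3·9 + 1), so t ≡ 7·4 = 28 ≡ 1 (mod 9).
    Then x = 5 + 13·1 = 18, valid modulo lcm(13, 9) = 117: x ≡ 18 (mod 117).
  Combine with x ≡ 0 (mod 5): since gcd(117, 5) = 1, we get a unique residue mod 585.
    Write x = 18 + 117·t and substitute into x ≡ 0 (mod 5): 117·t ≡ 0 − 18 = -18 (mod 5).
    Reduce coefficients mod 5: 2·t ≡ 2 (mod 5).
    The inverse of 2 mod 5 is 3 (since 2·3 = 6 = 1·5 + 1), so t ≡ 3·2 = 6 ≡ 1 (mod 5).
    Then x = 18 + 117·1 = 135, valid modulo lcm(117, 5) = 585: x ≡ 135 (mod 585).
Verify: 135 mod 13 = 5 ✓, 135 mod 9 = 0 ✓, 135 mod 5 = 0 ✓.

x ≡ 135 (mod 585).


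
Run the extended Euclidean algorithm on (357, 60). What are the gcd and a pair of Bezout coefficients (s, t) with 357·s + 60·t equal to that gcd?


Euclidean algorithm on (357, 60) — divide until remainder is 0:
  357 = 5 · 60 + 57
  60 = 1 · 57 + 3
  57 = 19 · 3 + 0
gcd(357, 60) = 3.
Track Bezout coefficients alongside the remainders: start with r₀ = 357 = a·1 + b·0 (s = 1, t = 0) and r₁ = 60 = a·0 + b·1 (s = 0, t = 1); each new remainder r_{k+1} = r_{k-1} − q_k·r_k inherits s_{k+1} = s_{k-1} − q_k·s_k, t_{k+1} = t_{k-1} − q_k·t_k, so r_k = a·s_k + b·t_k at every step:
  q = 5: r = 57, s = 1 − 5·0 = 1, t = 0 − 5·1 = -5  (check: 357·1 + 60·(-5) = 57)
  q = 1: r = 3, s = 0 − 1·1 = -1, t = 1 − 1·(-5) = 6  (check: 357·(-1) + 60·6 = 3)
The row with r = 3 (the gcd) gives the Bezout coefficients s = -1, t = 6.
Result: 357 · (-1) + 60 · (6) = 3.

gcd(357, 60) = 3; s = -1, t = 6 (check: 357·(-1) + 60·6 = 3).


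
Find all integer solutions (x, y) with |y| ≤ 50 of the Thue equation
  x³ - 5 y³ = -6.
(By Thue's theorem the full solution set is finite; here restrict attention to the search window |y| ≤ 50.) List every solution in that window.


The equation is x³ - 5y³ = -6. For fixed y, x³ = 5·y³ − 6, so a solution requires the RHS to be a perfect cube.
Strategy: iterate y from -50 to 50, compute RHS = 5·y³ − 6, and check whether it is a (positive or negative) perfect cube.
Check small values of y:
  y = 0: RHS = -6 is not a perfect cube.
  y = 1: RHS = -1 = (-1)³ ⇒ x = -1 works.
  y = -1: RHS = -11 is not a perfect cube.
  y = 2: RHS = 34 is not a perfect cube.
  y = -2: RHS = -46 is not a perfect cube.
  y = 3: RHS = 129 is not a perfect cube.
  y = -3: RHS = -141 is not a perfect cube.
Continuing the search up to |y| = 50 finds no further solutions beyond those listed.
Collected solutions: (-1, 1).

Solutions (with |y| ≤ 50): (-1, 1).


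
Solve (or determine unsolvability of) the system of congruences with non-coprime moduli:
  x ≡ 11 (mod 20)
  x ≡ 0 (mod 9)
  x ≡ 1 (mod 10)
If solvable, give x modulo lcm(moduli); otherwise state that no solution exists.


Moduli 20, 9, 10 are not pairwise coprime, so CRT works modulo lcm(m_i) when all pairwise compatibility conditions hold.
Pairwise compatibility: gcd(m_i, m_j) must divide a_i - a_j for every pair.
Merge one congruence at a time:
  Start: x ≡ 11 (mod 20).
  Combine with x ≡ 0 (mod 9): gcd(20, 9) = 1; 0 - 11 = -11, which IS divisible by 1, so compatible.
    Write x = 11 + 20·t and substitute into x ≡ 0 (mod 9): 20·t ≡ 0 − 11 = -11 (mod 9).
    Reduce coefficients mod 9: 2·t ≡ 7 (mod 9).
    The inverse of 2 mod 9 is 5 (since 2·5 = 10 = 1·9 + 1), so t ≡ 5·7 = 35 ≡ 8 (mod 9).
    Then x = 11 + 20·8 = 171, valid modulo lcm(20, 9) = 180: x ≡ 171 (mod 180).
  Combine with x ≡ 1 (mod 10): gcd(180, 10) = 10; 1 - 171 = -170, which IS divisible by 10, so compatible.
    Write x = 171 + 180·t and substitute into x ≡ 1 (mod 10): 180·t ≡ 1 − 171 = -170 (mod 10).
    Divide the congruence (and modulus) by g = 10: 18·t ≡ -17 (mod 1).
    Modulo 1 every t works; take t = 0.
    Then x = 171 + 180·0 = 171, valid modulo lcm(180, 10) = 180: x ≡ 171 (mod 180).
Verify: 171 mod 20 = 11, 171 mod 9 = 0, 171 mod 10 = 1.

x ≡ 171 (mod 180).


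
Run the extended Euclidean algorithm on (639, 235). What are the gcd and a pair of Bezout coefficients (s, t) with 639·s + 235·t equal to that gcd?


Euclidean algorithm on (639, 235) — divide until remainder is 0:
  639 = 2 · 235 + 169
  235 = 1 · 169 + 66
  169 = 2 · 66 + 37
  66 = 1 · 37 + 29
  37 = 1 · 29 + 8
  29 = 3 · 8 + 5
  8 = 1 · 5 + 3
  5 = 1 · 3 + 2
  3 = 1 · 2 + 1
  2 = 2 · 1 + 0
gcd(639, 235) = 1.
Track Bezout coefficients alongside the remainders: start with r₀ = 639 = a·1 + b·0 (s = 1, t = 0) and r₁ = 235 = a·0 + b·1 (s = 0, t = 1); each new remainder r_{k+1} = r_{k-1} − q_k·r_k inherits s_{k+1} = s_{k-1} − q_k·s_k, t_{k+1} = t_{k-1} − q_k·t_k, so r_k = a·s_k + b·t_k at every step:
  q = 2: r = 169, s = 1 − 2·0 = 1, t = 0 − 2·1 = -2  (check: 639·1 + 235·(-2) = 169)
  q = 1: r = 66, s = 0 − 1·1 = -1, t = 1 − 1·(-2) = 3  (check: 639·(-1) + 235·3 = 66)
  q = 2: r = 37, s = 1 − 2·(-1) = 3, t = -2 − 2·3 = -8  (check: 639·3 + 235·(-8) = 37)
  q = 1: r = 29, s = -1 − 1·3 = -4, t = 3 − 1·(-8) = 11  (check: 639·(-4) + 235·11 = 29)
  q = 1: r = 8, s = 3 − 1·(-4) = 7, t = -8 − 1·11 = -19  (check: 639·7 + 235·(-19) = 8)
  q = 3: r = 5, s = -4 − 3·7 = -25, t = 11 − 3·(-19) = 68  (check: 639·(-25) + 235·68 = 5)
  q = 1: r = 3, s = 7 − 1·(-25) = 32, t = -19 − 1·68 = -87  (check: 639·32 + 235·(-87) = 3)
  q = 1: r = 2, s = -25 − 1·32 = -57, t = 68 − 1·(-87) = 155  (check: 639·(-57) + 235·155 = 2)
  q = 1: r = 1, s = 32 − 1·(-57) = 89, t = -87 − 1·155 = -242  (check: 639·89 + 235·(-242) = 1)
The row with r = 1 (the gcd) gives the Bezout coefficients s = 89, t = -242.
Result: 639 · (89) + 235 · (-242) = 1.

gcd(639, 235) = 1; s = 89, t = -242 (check: 639·89 + 235·(-242) = 1).


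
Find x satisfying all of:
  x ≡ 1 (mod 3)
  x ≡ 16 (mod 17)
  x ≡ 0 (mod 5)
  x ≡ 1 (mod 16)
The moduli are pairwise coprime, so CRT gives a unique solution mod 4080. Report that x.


Product of moduli M = 3 · 17 · 5 · 16 = 4080.
Merge one congruence at a time:
  Start: x ≡ 1 (mod 3).
  Combine with x ≡ 16 (mod 17); new modulus lcm = 51.
    Write x = 1 + 3·t and substitute into x ≡ 16 (mod 17): 3·t ≡ 16 − 1 = 15 (mod 17).
    The inverse of 3 mod 17 is 6 (since 3·6 = 18 = 1·17 + 1), so t ≡ 6·15 = 90 ≡ 5 (mod 17).
    Then x = 1 + 3·5 = 16, valid modulo lcm(3, 17) = 51: x ≡ 16 (mod 51).
  Combine with x ≡ 0 (mod 5); new modulus lcm = 255.
    Write x = 16 + 51·t and substitute into x ≡ 0 (mod 5): 51·t ≡ 0 − 16 = -16 (mod 5).
    Reduce coefficients mod 5: 1·t ≡ 4 (mod 5).
    So t ≡ 4 (mod 5).
    Then x = 16 + 51·4 = 220, valid modulo lcm(51, 5) = 255: x ≡ 220 (mod 255).
  Combine with x ≡ 1 (mod 16); new modulus lcm = 4080.
    Write x = 220 + 255·t and substitute into x ≡ 1 (mod 16): 255·t ≡ 1 − 220 = -219 (mod 16).
    Reduce coefficients mod 16: 15·t ≡ 5 (mod 16).
    The inverse of 15 mod 16 is 15 (since 15·15 = 225 = 14·16 + 1), so t ≡ 15·5 = 75 ≡ 11 (mod 16).
    Then x = 220 + 255·11 = 3025, valid modulo lcm(255, 16) = 4080: x ≡ 3025 (mod 4080).
Verify against each original: 3025 mod 3 = 1, 3025 mod 17 = 16, 3025 mod 5 = 0, 3025 mod 16 = 1.

x ≡ 3025 (mod 4080).


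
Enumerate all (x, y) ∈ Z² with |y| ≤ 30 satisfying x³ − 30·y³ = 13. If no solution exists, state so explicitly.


The equation is x³ - 30y³ = 13. For fixed y, x³ = 30·y³ + 13, so a solution requires the RHS to be a perfect cube.
Strategy: iterate y from -30 to 30, compute RHS = 30·y³ + 13, and check whether it is a (positive or negative) perfect cube.
Check small values of y:
  y = 0: RHS = 13 is not a perfect cube.
  y = 1: RHS = 43 is not a perfect cube.
  y = -1: RHS = -17 is not a perfect cube.
  y = 2: RHS = 253 is not a perfect cube.
  y = -2: RHS = -227 is not a perfect cube.
  y = 3: RHS = 823 is not a perfect cube.
  y = -3: RHS = -797 is not a perfect cube.
Continuing the search up to |y| = 30 finds no solutions either.
No (x, y) in the scanned range satisfies the equation.

No integer solutions with |y| ≤ 30.


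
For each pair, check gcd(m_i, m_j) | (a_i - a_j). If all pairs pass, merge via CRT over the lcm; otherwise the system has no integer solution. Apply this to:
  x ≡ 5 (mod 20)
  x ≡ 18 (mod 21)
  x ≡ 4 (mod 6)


Moduli 20, 21, 6 are not pairwise coprime, so CRT works modulo lcm(m_i) when all pairwise compatibility conditions hold.
Pairwise compatibility: gcd(m_i, m_j) must divide a_i - a_j for every pair.
Merge one congruence at a time:
  Start: x ≡ 5 (mod 20).
  Combine with x ≡ 18 (mod 21): gcd(20, 21) = 1; 18 - 5 = 13, which IS divisible by 1, so compatible.
    Write x = 5 + 20·t and substitute into x ≡ 18 (mod 21): 20·t ≡ 18 − 5 = 13 (mod 21).
    The inverse of 20 mod 21 is 20 (since 20·20 = 400 = 19·21 + 1), so t ≡ 20·13 = 260 ≡ 8 (mod 21).
    Then x = 5 + 20·8 = 165, valid modulo lcm(20, 21) = 420: x ≡ 165 (mod 420).
  Combine with x ≡ 4 (mod 6): gcd(420, 6) = 6, and 4 - 165 = -161 is NOT divisible by 6.
    ⇒ system is inconsistent (no integer solution).

No solution (the system is inconsistent).


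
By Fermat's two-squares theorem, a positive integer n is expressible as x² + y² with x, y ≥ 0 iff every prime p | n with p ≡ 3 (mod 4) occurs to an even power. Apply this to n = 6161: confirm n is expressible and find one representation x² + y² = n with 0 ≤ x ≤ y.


Step 1: Factor n = 6161 = 61 · 101.
Step 2: Check the mod-4 condition on each prime factor: 61 ≡ 1 (mod 4), exponent 1; 101 ≡ 1 (mod 4), exponent 1.
All primes ≡ 3 (mod 4) appear to even exponent (or don't appear), so by the two-squares theorem n IS expressible as a sum of two squares.
Step 3: Build a representation. Here n = 61 · 101 is a product of primes ≡ 1 (mod 4). Each prime p ≡ 1 (mod 4) is itself a sum of two squares; find a² by testing p − a² for a perfect square:
  61: 61 − 1² = 60, 61 − 2² = 57, 61 − 3² = 52, 61 − 4² = 45, 61 − 5² = 36 = 6² ⇒ 61 = 5² + 6².
  101: 101 − 1² = 100 = 10² ⇒ 101 = 1² + 10².
  Combine using the Brahmagupta–Fibonacci identity (a² + b²)(c² + d²) = (ac − bd)² + (ad + bc)² = (ac + bd)² + (ad − bc)²:
  61 · 101 = 6161: from (5² + 6²)(1² + 10²), take (5·1 − 6·10, 5·10 + 6·1) = (5 − 60, 50 + 6) = (-55, 56); dropping signs (only squares matter) gives (55, 56); check 55² + 56² = 3025 + 3136 = 6161 ✓.
Step 4: Order so x ≤ y and verify: 55² + 56² = 3025 + 3136 = 6161 = n. ✓

n = 6161 = 55² + 56² (one valid representation with x ≤ y).


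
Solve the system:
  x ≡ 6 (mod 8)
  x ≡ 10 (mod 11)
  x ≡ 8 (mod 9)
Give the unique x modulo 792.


Moduli 8, 11, 9 are pairwise coprime; by CRT there is a unique solution modulo M = 8 · 11 · 9 = 792.
Solve pairwise, accumulating the modulus:
  Start with x ≡ 6 (mod 8).
  Combine with x ≡ 10 (mod 11): since gcd(8, 11) = 1, we get a unique residue mod 88.
    Write x = 6 + 8·t and substitute into x ≡ 10 (mod 11): 8·t ≡ 10 − 6 = 4 (mod 11).
    The inverse of 8 mod 11 is 7 (since 8·7 = 56 = 5·11 + 1), so t ≡ 7·4 = 28 ≡ 6 (mod 11).
    Then x = 6 + 8·6 = 54, valid modulo lcm(8, 11) = 88: x ≡ 54 (mod 88).
  Combine with x ≡ 8 (mod 9): since gcd(88, 9) = 1, we get a unique residue mod 792.
    Write x = 54 + 88·t and substitute into x ≡ 8 (mod 9): 88·t ≡ 8 − 54 = -46 (mod 9).
    Reduce coefficients mod 9: 7·t ≡ 8 (mod 9).
    The inverse of 7 mod 9 is 4 (since 7·4 = 28 = 3·9 + 1), so t ≡ 4·8 = 32 ≡ 5 (mod 9).
    Then x = 54 + 88·5 = 494, valid modulo lcm(88, 9) = 792: x ≡ 494 (mod 792).
Verify: 494 mod 8 = 6 ✓, 494 mod 11 = 10 ✓, 494 mod 9 = 8 ✓.

x ≡ 494 (mod 792).


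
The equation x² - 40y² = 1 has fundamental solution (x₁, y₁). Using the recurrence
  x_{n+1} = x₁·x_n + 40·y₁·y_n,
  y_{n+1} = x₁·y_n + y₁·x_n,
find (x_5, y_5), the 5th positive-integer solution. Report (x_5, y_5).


Step 1: Find the fundamental solution (x₁, y₁) of x² - 40y² = 1.
  Expand √40 as a continued fraction. a₀ = ⌊√40⌋ = 6; iterate m_{k+1} = d_k·a_k − m_k, d_{k+1} = (40 − m_{k+1}²)/d_k, a_{k+1} = ⌊(a₀ + m_{k+1})/d_{k+1}⌋ (starting m₀ = 0, d₀ = 1), with convergents p_k = a_k·p_{k-1} + p_{k-2}, q_k = a_k·q_{k-1} + q_{k-2} (p₋₁ = 1, q₋₁ = 0):
  k = 0: a₀ = 6; p₀/q₀ = 6/1; p₀² − 40·q₀² = 36 − 40 = -4.
  k = 1: m = 6, d = 4, a = ⌊(6 + 6)/4⌋ = 3; p/q = (3·6 + 1)/(3·1 + 0) = 19/3; p² − 40·q² = 361 − 360 = 1.
  The first convergent with p² − 40·q² = 1 gives the fundamental solution (x₁, y₁) = (19, 3).
Step 2: Apply the recurrence (x_{n+1}, y_{n+1}) = (x₁x_n + 40y₁y_n, x₁y_n + y₁x_n) repeatedly.
  From (x_1, y_1) = (19, 3): x_2 = 19·19 + 40·3·3 = 721; y_2 = 19·3 + 3·19 = 114.
  From (x_2, y_2) = (721, 114): x_3 = 19·721 + 40·3·114 = 27379; y_3 = 19·114 + 3·721 = 4329.
  From (x_3, y_3) = (27379, 4329): x_4 = 19·27379 + 40·3·4329 = 1039681; y_4 = 19·4329 + 3·27379 = 164388.
  From (x_4, y_4) = (1039681, 164388): x_5 = 19·1039681 + 40·3·164388 = 39480499; y_5 = 19·164388 + 3·1039681 = 6242415.
Step 3: Verify x_5² - 40·y_5² = 1558709801289001 - 1558709801289000 = 1 (should be 1). ✓

(x_1, y_1) = (19, 3); (x_5, y_5) = (39480499, 6242415).


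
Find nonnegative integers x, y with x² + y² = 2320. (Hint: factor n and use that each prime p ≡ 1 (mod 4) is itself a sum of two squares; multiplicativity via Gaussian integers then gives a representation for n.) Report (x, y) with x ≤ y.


Step 1: Factor n = 2320 = 2^4 · 5 · 29.
Step 2: Check the mod-4 condition on each prime factor: 2 = 2 (special); 5 ≡ 1 (mod 4), exponent 1; 29 ≡ 1 (mod 4), exponent 1.
All primes ≡ 3 (mod 4) appear to even exponent (or don't appear), so by the two-squares theorem n IS expressible as a sum of two squares.
Step 3: Build a representation. Group n = k² · m with k = 4 and m = 5 · 29 = 145 (a product of primes ≡ 1 (mod 4)); a representation of m scales to one of n via (k·x)² + (k·y)² = k²(x² + y²). Each prime p ≡ 1 (mod 4) is itself a sum of two squares; find a² by testing p − a² for a perfect square:
  5: 5 − 1² = 4 = 2² ⇒ 5 = 1² + 2².
  29: 29 − 1² = 28, 29 − 2² = 25 = 5² ⇒ 29 = 2² + 5².
  Combine using the Brahmagupta–Fibonacci identity (a² + b²)(c² + d²) = (ac − bd)² + (ad + bc)² = (ac + bd)² + (ad − bc)²:
  5 · 29 = 145: from (1² + 2²)(2² + 5²), take (1·2 − 2·5, 1·5 + 2·2) = (2 − 10, 5 + 4) = (-8, 9); dropping signs (only squares matter) gives (8, 9); check 8² + 9² = 64 + 81 = 145 ✓.
  Scale by k = 4: (4·8, 4·9) = (32, 36).
Step 4: Order so x ≤ y and verify: 32² + 36² = 1024 + 1296 = 2320 = n. ✓

n = 2320 = 32² + 36² (one valid representation with x ≤ y).


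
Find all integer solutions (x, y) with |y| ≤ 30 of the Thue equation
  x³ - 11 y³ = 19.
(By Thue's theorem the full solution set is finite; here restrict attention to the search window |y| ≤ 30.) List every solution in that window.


The equation is x³ - 11y³ = 19. For fixed y, x³ = 11·y³ + 19, so a solution requires the RHS to be a perfect cube.
Strategy: iterate y from -30 to 30, compute RHS = 11·y³ + 19, and check whether it is a (positive or negative) perfect cube.
Check small values of y:
  y = 0: RHS = 19 is not a perfect cube.
  y = 1: RHS = 30 is not a perfect cube.
  y = -1: RHS = 8 = (2)³ ⇒ x = 2 works.
  y = 2: RHS = 107 is not a perfect cube.
  y = -2: RHS = -69 is not a perfect cube.
  y = 3: RHS = 316 is not a perfect cube.
  y = -3: RHS = -278 is not a perfect cube.
Continuing, at y = -9: RHS = -8000 = (-20)³ ⇒ x = -20 works.
Searching the remaining y in |y| ≤ 30 finds no further solutions.
Collected solutions: (2, -1), (-20, -9).

Solutions (with |y| ≤ 30): (2, -1), (-20, -9).


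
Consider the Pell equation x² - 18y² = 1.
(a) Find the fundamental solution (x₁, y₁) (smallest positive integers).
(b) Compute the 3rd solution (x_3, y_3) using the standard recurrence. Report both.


Step 1: Find the fundamental solution (x₁, y₁) of x² - 18y² = 1.
  Expand √18 as a continued fraction. a₀ = ⌊√18⌋ = 4; iterate m_{k+1} = d_k·a_k − m_k, d_{k+1} = (18 − m_{k+1}²)/d_k, a_{k+1} = ⌊(a₀ + m_{k+1})/d_{k+1}⌋ (starting m₀ = 0, d₀ = 1), with convergents p_k = a_k·p_{k-1} + p_{k-2}, q_k = a_k·q_{k-1} + q_{k-2} (p₋₁ = 1, q₋₁ = 0):
  k = 0: a₀ = 4; p₀/q₀ = 4/1; p₀² − 18·q₀² = 16 − 18 = -2.
  k = 1: m = 4, d = 2, a = ⌊(4 + 4)/2⌋ = 4; p/q = (4·4 + 1)/(4·1 + 0) = 17/4; p² − 18·q² = 289 − 288 = 1.
  The first convergent with p² − 18·q² = 1 gives the fundamental solution (x₁, y₁) = (17, 4).
Step 2: Apply the recurrence (x_{n+1}, y_{n+1}) = (x₁x_n + 18y₁y_n, x₁y_n + y₁x_n) repeatedly.
  From (x_1, y_1) = (17, 4): x_2 = 17·17 + 18·4·4 = 577; y_2 = 17·4 + 4·17 = 136.
  From (x_2, y_2) = (577, 136): x_3 = 17·577 + 18·4·136 = 19601; y_3 = 17·136 + 4·577 = 4620.
Step 3: Verify x_3² - 18·y_3² = 384199201 - 384199200 = 1 (should be 1). ✓

(x_1, y_1) = (17, 4); (x_3, y_3) = (19601, 4620).


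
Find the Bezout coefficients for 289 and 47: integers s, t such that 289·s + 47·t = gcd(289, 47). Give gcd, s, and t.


Euclidean algorithm on (289, 47) — divide until remainder is 0:
  289 = 6 · 47 + 7
  47 = 6 · 7 + 5
  7 = 1 · 5 + 2
  5 = 2 · 2 + 1
  2 = 2 · 1 + 0
gcd(289, 47) = 1.
Track Bezout coefficients alongside the remainders: start with r₀ = 289 = a·1 + b·0 (s = 1, t = 0) and r₁ = 47 = a·0 + b·1 (s = 0, t = 1); each new remainder r_{k+1} = r_{k-1} − q_k·r_k inherits s_{k+1} = s_{k-1} − q_k·s_k, t_{k+1} = t_{k-1} − q_k·t_k, so r_k = a·s_k + b·t_k at every step:
  q = 6: r = 7, s = 1 − 6·0 = 1, t = 0 − 6·1 = -6  (check: 289·1 + 47·(-6) = 7)
  q = 6: r = 5, s = 0 − 6·1 = -6, t = 1 − 6·(-6) = 37  (check: 289·(-6) + 47·37 = 5)
  q = 1: r = 2, s = 1 − 1·(-6) = 7, t = -6 − 1·37 = -43  (check: 289·7 + 47·(-43) = 2)
  q = 2: r = 1, s = -6 − 2·7 = -20, t = 37 − 2·(-43) = 123  (check: 289·(-20) + 47·123 = 1)
The row with r = 1 (the gcd) gives the Bezout coefficients s = -20, t = 123.
Result: 289 · (-20) + 47 · (123) = 1.

gcd(289, 47) = 1; s = -20, t = 123 (check: 289·(-20) + 47·123 = 1).


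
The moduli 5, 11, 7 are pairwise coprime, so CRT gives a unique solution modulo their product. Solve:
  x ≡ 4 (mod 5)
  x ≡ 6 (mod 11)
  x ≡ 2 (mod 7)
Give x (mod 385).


Moduli 5, 11, 7 are pairwise coprime; by CRT there is a unique solution modulo M = 5 · 11 · 7 = 385.
Solve pairwise, accumulating the modulus:
  Start with x ≡ 4 (mod 5).
  Combine with x ≡ 6 (mod 11): since gcd(5, 11) = 1, we get a unique residue mod 55.
    Write x = 4 + 5·t and substitute into x ≡ 6 (mod 11): 5·t ≡ 6 − 4 = 2 (mod 11).
    The inverse of 5 mod 11 is 9 (since 5·9 = 45 = 4·11 + 1), so t ≡ 9·2 = 18 ≡ 7 (mod 11).
    Then x = 4 + 5·7 = 39, valid modulo lcm(5, 11) = 55: x ≡ 39 (mod 55).
  Combine with x ≡ 2 (mod 7): since gcd(55, 7) = 1, we get a unique residue mod 385.
    Write x = 39 + 55·t and substitute into x ≡ 2 (mod 7): 55·t ≡ 2 − 39 = -37 (mod 7).
    Reduce coefficients mod 7: 6·t ≡ 5 (mod 7).
    The inverse of 6 mod 7 is 6 (since 6·6 = 36 = 5·7 + 1), so t ≡ 6·5 = 30 ≡ 2 (mod 7).
    Then x = 39 + 55·2 = 149, valid modulo lcm(55, 7) = 385: x ≡ 149 (mod 385).
Verify: 149 mod 5 = 4 ✓, 149 mod 11 = 6 ✓, 149 mod 7 = 2 ✓.

x ≡ 149 (mod 385).


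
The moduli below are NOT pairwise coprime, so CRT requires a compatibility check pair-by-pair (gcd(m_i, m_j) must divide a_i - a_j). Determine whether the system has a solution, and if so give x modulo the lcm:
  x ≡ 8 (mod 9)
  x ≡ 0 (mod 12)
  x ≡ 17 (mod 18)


Moduli 9, 12, 18 are not pairwise coprime, so CRT works modulo lcm(m_i) when all pairwise compatibility conditions hold.
Pairwise compatibility: gcd(m_i, m_j) must divide a_i - a_j for every pair.
Merge one congruence at a time:
  Start: x ≡ 8 (mod 9).
  Combine with x ≡ 0 (mod 12): gcd(9, 12) = 3, and 0 - 8 = -8 is NOT divisible by 3.
    ⇒ system is inconsistent (no integer solution).

No solution (the system is inconsistent).


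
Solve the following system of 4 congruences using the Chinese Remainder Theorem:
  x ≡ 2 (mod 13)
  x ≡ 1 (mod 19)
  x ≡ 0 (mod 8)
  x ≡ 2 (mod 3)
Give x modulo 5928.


Product of moduli M = 13 · 19 · 8 · 3 = 5928.
Merge one congruence at a time:
  Start: x ≡ 2 (mod 13).
  Combine with x ≡ 1 (mod 19); new modulus lcm = 247.
    Write x = 2 + 13·t and substitute into x ≡ 1 (mod 19): 13·t ≡ 1 − 2 = -1 (mod 19).
    Reduce coefficients mod 19: 13·t ≡ 18 (mod 19).
    The inverse of 13 mod 19 is 3 (since 13·3 = 39 = 2·19 + 1), so t ≡ 3·18 = 54 ≡ 16 (mod 19).
    Then x = 2 + 13·16 = 210, valid modulo lcm(13, 19) = 247: x ≡ 210 (mod 247).
  Combine with x ≡ 0 (mod 8); new modulus lcm = 1976.
    Write x = 210 + 247·t and substitute into x ≡ 0 (mod 8): 247·t ≡ 0 − 210 = -210 (mod 8).
    Reduce coefficients mod 8: 7·t ≡ 6 (mod 8).
    The inverse of 7 mod 8 is 7 (since 7·7 = 49 = 6·8 + 1), so t ≡ 7·6 = 42 ≡ 2 (mod 8).
    Then x = 210 + 247·2 = 704, valid modulo lcm(247, 8) = 1976: x ≡ 704 (mod 1976).
  Combine with x ≡ 2 (mod 3); new modulus lcm = 5928.
    Write x = 704 + 1976·t and substitute into x ≡ 2 (mod 3): 1976·t ≡ 2 − 704 = -702 (mod 3).
    Reduce coefficients mod 3: 2·t ≡ 0 (mod 3).
    The inverse of 2 mod 3 is 2 (since 2·2 = 4 = 1·3 + 1), so t ≡ 2·0 = 0 ≡ 0 (mod 3).
    Then x = 704 + 1976·0 = 704, valid modulo lcm(1976, 3) = 5928: x ≡ 704 (mod 5928).
Verify against each original: 704 mod 13 = 2, 704 mod 19 = 1, 704 mod 8 = 0, 704 mod 3 = 2.

x ≡ 704 (mod 5928).


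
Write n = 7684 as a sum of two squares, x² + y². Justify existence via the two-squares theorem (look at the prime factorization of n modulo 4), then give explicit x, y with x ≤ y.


Step 1: Factor n = 7684 = 2^2 · 17 · 113.
Step 2: Check the mod-4 condition on each prime factor: 2 = 2 (special); 17 ≡ 1 (mod 4), exponent 1; 113 ≡ 1 (mod 4), exponent 1.
All primes ≡ 3 (mod 4) appear to even exponent (or don't appear), so by the two-squares theorem n IS expressible as a sum of two squares.
Step 3: Build a representation. Group n = k² · m with k = 2 and m = 17 · 113 = 1921 (a product of primes ≡ 1 (mod 4)); a representation of m scales to one of n via (k·x)² + (k·y)² = k²(x² + y²). Each prime p ≡ 1 (mod 4) is itself a sum of two squares; find a² by testing p − a² for a perfect square:
  17: 17 − 1² = 16 = 4² ⇒ 17 = 1² + 4².
  113: 113 − 1² = 112, 113 − 2² = 109, 113 − 3² = 104, 113 − 4² = 97, 113 − 5² = 88, 113 − 6² = 77, 113 − 7² = 64 = 8² ⇒ 113 = 7² + 8².
  Combine using the Brahmagupta–Fibonacci identity (a² + b²)(c² + d²) = (ac − bd)² + (ad + bc)² = (ac + bd)² + (ad − bc)²:
  17 · 113 = 1921: from (1² + 4²)(7² + 8²), take (1·7 − 4·8, 1·8 + 4·7) = (7 − 32, 8 + 28) = (-25, 36); dropping signs (only squares matter) gives (25, 36); check 25² + 36² = 625 + 1296 = 1921 ✓.
  Scale by k = 2: (2·25, 2·36) = (50, 72).
Step 4: Order so x ≤ y and verify: 50² + 72² = 2500 + 5184 = 7684 = n. ✓

n = 7684 = 50² + 72² (one valid representation with x ≤ y).


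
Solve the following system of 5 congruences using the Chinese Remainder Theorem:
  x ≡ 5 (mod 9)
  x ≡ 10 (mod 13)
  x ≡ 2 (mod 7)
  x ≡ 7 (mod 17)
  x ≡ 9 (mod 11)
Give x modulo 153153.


Product of moduli M = 9 · 13 · 7 · 17 · 11 = 153153.
Merge one congruence at a time:
  Start: x ≡ 5 (mod 9).
  Combine with x ≡ 10 (mod 13); new modulus lcm = 117.
    Write x = 5 + 9·t and substitute into x ≡ 10 (mod 13): 9·t ≡ 10 − 5 = 5 (mod 13).
    The inverse of 9 mod 13 is 3 (since 9·3 = 27 = 2·13 + 1), so t ≡ 3·5 = 15 ≡ 2 (mod 13).
    Then x = 5 + 9·2 = 23, valid modulo lcm(9, 13) = 117: x ≡ 23 (mod 117).
  Combine with x ≡ 2 (mod 7); new modulus lcm = 819.
    Write x = 23 + 117·t and substitute into x ≡ 2 (mod 7): 117·t ≡ 2 − 23 = -21 (mod 7).
    Reduce coefficients mod 7: 5·t ≡ 0 (mod 7).
    The inverse of 5 mod 7 is 3 (since 5·3 = 15 = 2·7 + 1), so t ≡ 3·0 = 0 ≡ 0 (mod 7).
    Then x = 23 + 117·0 = 23, valid modulo lcm(117, 7) = 819: x ≡ 23 (mod 819).
  Combine with x ≡ 7 (mod 17); new modulus lcm = 13923.
    Write x = 23 + 819·t and substitute into x ≡ 7 (mod 17): 819·t ≡ 7 − 23 = -16 (mod 17).
    Reduce coefficients mod 17: 3·t ≡ 1 (mod 17).
    The inverse of 3 mod 17 is 6 (since 3·6 = 18 = 1·17 + 1), so t ≡ 6·1 = 6 ≡ 6 (mod 17).
    Then x = 23 + 819·6 = 4937, valid modulo lcm(819, 17) = 13923: x ≡ 4937 (mod 13923).
  Combine with x ≡ 9 (mod 11); new modulus lcm = 153153.
    Write x = 4937 + 13923·t and substitute into x ≡ 9 (mod 11): 13923·t ≡ 9 − 4937 = -4928 (mod 11).
    Reduce coefficients mod 11: 8·t ≡ 0 (mod 11).
    The inverse of 8 mod 11 is 7 (since 8·7 = 56 = 5·11 + 1), so t ≡ 7·0 = 0 ≡ 0 (mod 11).
    Then x = 4937 + 13923·0 = 4937, valid modulo lcm(13923, 11) = 153153: x ≡ 4937 (mod 153153).
Verify against each original: 4937 mod 9 = 5, 4937 mod 13 = 10, 4937 mod 7 = 2, 4937 mod 17 = 7, 4937 mod 11 = 9.

x ≡ 4937 (mod 153153).
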